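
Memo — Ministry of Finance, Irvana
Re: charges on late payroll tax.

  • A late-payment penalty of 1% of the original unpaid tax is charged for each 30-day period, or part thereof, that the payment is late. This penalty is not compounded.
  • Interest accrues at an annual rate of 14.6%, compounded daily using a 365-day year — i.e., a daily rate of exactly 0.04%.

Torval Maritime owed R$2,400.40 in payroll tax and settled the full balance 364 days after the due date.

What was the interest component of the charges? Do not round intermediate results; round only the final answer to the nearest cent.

R$376.14

Interest: R$2,400.40 × ((1 + 0.0004)^364 − 1) = R$2,400.40 × 0.15669973… = R$376.1420…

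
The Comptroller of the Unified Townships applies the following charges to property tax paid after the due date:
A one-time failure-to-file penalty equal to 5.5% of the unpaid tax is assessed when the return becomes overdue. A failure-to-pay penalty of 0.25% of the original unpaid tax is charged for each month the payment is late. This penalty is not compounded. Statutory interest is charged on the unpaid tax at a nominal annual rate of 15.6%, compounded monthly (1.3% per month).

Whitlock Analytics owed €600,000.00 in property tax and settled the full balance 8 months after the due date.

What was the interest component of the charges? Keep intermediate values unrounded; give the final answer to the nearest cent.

Interest: €600,000.00 × ((1 + 0.013)^8 − 1) = €600,000.00 × 0.1088571… = €65,314.2313…

€65,314.23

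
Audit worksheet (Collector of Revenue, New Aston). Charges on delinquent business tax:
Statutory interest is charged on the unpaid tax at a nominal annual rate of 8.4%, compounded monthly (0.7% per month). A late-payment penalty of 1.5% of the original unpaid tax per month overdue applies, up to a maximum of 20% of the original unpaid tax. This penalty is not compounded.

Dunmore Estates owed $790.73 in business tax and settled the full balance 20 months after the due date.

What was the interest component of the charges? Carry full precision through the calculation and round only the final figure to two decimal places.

Interest: $790.73 × ((1 + 0.007)^20 − 1) = $790.73 × 0.1497129… = $118.3825…

$118.38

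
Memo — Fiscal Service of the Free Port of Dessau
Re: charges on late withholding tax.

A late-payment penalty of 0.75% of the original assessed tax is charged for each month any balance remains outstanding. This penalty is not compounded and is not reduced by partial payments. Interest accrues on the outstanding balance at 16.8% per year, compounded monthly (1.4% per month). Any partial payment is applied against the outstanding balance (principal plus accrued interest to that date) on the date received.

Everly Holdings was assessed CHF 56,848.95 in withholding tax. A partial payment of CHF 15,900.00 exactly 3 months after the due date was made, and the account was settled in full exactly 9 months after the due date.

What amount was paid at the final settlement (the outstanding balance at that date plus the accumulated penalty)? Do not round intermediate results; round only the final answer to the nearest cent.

Balance at month 3: CHF 56,848.9500 × (1 + 0.014)^3 = CHF 59,270.1891…
After CHF 15,900.00 payment: CHF 59,270.1891… − CHF 15,900.00 = CHF 43,370.1891…
Balance at month 9: CHF 43,370.1891… × (1 + 0.014)^6 = CHF 47,143.1986…
Penalty: 9 × 0.75% × CHF 56,848.95 = CHF 3,837.30…
Final settlement = outstanding balance + penalty = CHF 47,143.1986… + CHF 3,837.30… = CHF 50,980.50

CHF 50,980.50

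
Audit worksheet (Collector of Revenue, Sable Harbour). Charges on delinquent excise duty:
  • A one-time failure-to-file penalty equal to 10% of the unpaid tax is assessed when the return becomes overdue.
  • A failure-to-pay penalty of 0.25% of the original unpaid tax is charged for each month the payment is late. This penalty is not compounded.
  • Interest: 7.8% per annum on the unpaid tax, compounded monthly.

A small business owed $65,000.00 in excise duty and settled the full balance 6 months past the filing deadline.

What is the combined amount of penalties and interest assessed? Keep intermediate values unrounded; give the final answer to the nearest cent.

$10,051.55

Failure-to-file penalty: 10% × $65,000.00 = $6,500.00
Failure-to-pay penalty = 0.25% × $65,000.00 × 6 mo = $975.00
Interest (7.8%/yr ÷ 12 = 0.65%/month): $65,000.00 × ((1 + 0.0065)^6 − 1) = $2,576.5525…
Penalties + interest = $7,475.0000 + $2,576.5525… = $10,051.55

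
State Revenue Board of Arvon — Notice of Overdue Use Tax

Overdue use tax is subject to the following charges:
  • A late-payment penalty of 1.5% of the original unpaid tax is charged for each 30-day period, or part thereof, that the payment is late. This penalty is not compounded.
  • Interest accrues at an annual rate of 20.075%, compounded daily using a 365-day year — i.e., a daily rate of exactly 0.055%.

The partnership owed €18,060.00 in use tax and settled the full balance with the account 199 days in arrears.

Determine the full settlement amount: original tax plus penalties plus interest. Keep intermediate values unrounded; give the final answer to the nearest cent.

€22,044.59

Penalty periods: ⌈199/30⌉ = 7; penalty = 7 × 1.5% × €18,060.00 = €1,896.30
Interest: €18,060.00 × ((1 + 0.00055)^199 − 1) = €18,060.00 × 0.11563072… = €2,088.2908…
Total = €18,060.00 + €1,896.3000 + €2,088.2908… = €22,044.59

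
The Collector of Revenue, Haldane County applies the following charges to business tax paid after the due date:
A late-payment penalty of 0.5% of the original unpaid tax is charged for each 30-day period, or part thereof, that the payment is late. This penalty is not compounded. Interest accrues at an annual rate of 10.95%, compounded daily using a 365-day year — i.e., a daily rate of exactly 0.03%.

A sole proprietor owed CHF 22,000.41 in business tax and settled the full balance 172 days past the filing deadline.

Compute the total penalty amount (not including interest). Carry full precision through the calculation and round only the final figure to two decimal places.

CHF 660.01

Penalty periods: ⌈172/30⌉ = 6; penalty = 6 × 0.5% × CHF 22,000.41 = CHF 660.01…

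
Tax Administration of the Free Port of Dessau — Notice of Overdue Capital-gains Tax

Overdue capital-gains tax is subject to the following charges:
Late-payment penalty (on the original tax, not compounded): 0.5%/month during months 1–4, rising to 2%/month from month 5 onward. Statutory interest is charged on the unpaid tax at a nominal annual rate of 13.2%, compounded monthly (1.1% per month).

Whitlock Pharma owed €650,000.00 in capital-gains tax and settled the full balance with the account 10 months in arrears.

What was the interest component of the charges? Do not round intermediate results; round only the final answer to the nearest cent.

€75,145.09

Interest: €650,000.00 × ((1 + 0.011)^10 − 1) = €650,000.00 × 0.1156078… = €75,145.0931…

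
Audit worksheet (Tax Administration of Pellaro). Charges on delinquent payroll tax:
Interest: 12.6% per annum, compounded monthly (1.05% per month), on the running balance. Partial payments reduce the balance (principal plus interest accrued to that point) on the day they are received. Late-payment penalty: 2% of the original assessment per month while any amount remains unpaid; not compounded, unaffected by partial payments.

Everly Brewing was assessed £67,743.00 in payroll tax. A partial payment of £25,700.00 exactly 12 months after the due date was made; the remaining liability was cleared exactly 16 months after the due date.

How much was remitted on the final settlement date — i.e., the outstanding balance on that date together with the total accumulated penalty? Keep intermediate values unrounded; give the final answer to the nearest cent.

Balance at month 12: £67,743.0000 × (1 + 0.0105)^12 = £76,789.2171…
After £25,700.00 payment: £76,789.2171… − £25,700.00 = £51,089.2171…
Balance at month 16: £51,089.2171… × (1 + 0.0105)^4 = £53,268.9969…
Penalty: 16 × 2% × £67,743.00 = £21,677.76
Final settlement = outstanding balance + penalty = £53,268.9969… + £21,677.76 = £74,946.76

£74,946.76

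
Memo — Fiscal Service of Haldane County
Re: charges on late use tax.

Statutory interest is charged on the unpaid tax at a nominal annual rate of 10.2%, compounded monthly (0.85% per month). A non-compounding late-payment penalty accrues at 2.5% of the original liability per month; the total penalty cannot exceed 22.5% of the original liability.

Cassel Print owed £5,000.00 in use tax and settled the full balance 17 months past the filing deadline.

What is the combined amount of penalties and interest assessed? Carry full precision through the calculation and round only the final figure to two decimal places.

Penalty (uncapped): 17 × 2.5% × £5,000.00 = £2,125.00; cap = 22.5% × £5,000.00 = £1,125.00 → penalty = £1,125.00
Interest: £5,000.00 × ((1 + 0.0085)^17 − 1) = £5,000.00 × 0.1547563… = £773.7815…
Penalties + interest = £1,125.0000 + £773.7815… = £1,898.78

£1,898.78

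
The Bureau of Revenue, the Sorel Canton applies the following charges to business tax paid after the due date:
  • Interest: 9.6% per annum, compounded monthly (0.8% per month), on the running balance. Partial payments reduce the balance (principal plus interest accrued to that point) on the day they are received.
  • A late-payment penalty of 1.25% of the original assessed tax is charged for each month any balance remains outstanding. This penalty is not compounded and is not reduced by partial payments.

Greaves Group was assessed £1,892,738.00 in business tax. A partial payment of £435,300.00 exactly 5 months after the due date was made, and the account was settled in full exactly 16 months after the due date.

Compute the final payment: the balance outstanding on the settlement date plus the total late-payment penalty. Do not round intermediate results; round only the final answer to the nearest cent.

£2,053,473.34

Balance at month 5: £1,892,738.0000 × (1 + 0.008)^5 = £1,969,668.6020…
After £435,300.00 payment: £1,969,668.6020… − £435,300.00 = £1,534,368.6020…
Balance at month 16: £1,534,368.6020… × (1 + 0.008)^11 = £1,674,925.7373…
Penalty: 16 × 1.25% × £1,892,738.00 = £378,547.60
Final settlement = outstanding balance + penalty = £1,674,925.7373… + £378,547.60 = £2,053,473.34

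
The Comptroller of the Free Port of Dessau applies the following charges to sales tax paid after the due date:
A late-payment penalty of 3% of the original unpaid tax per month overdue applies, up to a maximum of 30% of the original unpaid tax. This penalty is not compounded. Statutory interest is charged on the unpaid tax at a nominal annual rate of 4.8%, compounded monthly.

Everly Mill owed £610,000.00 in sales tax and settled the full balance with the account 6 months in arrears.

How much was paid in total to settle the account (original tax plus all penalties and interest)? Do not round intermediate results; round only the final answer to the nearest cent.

£734,587.18

Penalty: 6 × 3% × £610,000.00 = £109,800.00 (below the 30% cap of £183,000.00)
Interest (4.8%/yr ÷ 12 = 0.4%/month): £610,000.00 × ((1 + 0.004)^6 − 1) = £14,787.1831…
Total = £610,000.00 + £109,800.0000 + £14,787.1831… = £734,587.18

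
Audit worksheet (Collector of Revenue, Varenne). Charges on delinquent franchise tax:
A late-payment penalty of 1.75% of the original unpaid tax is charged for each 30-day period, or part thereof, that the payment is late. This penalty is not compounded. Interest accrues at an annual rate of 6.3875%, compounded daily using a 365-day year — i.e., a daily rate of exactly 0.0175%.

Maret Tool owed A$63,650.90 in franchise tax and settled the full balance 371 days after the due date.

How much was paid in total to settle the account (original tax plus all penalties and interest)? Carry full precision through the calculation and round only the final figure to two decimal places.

Penalty periods: ⌈371/30⌉ = 13; penalty = 13 × 1.75% × A$63,650.90 = A$14,480.58…
Interest: A$63,650.90 × ((1 + 0.000175)^371 − 1) = A$63,650.90 × 0.06707293… = A$4,269.2523…
Total = A$63,650.90 + A$14,480.5798… + A$4,269.2523… = A$82,400.73

A$82,400.73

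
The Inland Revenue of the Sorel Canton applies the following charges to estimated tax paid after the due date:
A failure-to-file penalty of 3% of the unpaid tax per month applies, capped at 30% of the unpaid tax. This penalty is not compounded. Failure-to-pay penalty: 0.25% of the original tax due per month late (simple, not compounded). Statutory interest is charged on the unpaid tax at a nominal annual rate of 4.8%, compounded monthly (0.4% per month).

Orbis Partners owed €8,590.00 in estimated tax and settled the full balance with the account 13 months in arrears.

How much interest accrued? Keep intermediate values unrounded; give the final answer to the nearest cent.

€457.56

Interest: €8,590.00 × ((1 + 0.004)^13 − 1) = €8,590.00 × 0.0532665… = €457.5591…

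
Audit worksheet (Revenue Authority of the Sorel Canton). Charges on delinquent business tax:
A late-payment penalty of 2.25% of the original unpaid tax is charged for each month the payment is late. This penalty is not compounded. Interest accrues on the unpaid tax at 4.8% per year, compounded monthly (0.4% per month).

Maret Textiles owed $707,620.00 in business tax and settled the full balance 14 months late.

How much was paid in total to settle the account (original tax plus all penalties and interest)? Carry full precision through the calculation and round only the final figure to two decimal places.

Late-payment penalty: 14 × 2.25% × $707,620.00 = $222,900.30
Interest: $707,620.00 × ((1 + 0.004)^14 − 1) = $707,620.00 × 0.0574796… = $40,673.6822…
Total = $707,620.00 + $222,900.3000 + $40,673.6822… = $971,193.98

$971,193.98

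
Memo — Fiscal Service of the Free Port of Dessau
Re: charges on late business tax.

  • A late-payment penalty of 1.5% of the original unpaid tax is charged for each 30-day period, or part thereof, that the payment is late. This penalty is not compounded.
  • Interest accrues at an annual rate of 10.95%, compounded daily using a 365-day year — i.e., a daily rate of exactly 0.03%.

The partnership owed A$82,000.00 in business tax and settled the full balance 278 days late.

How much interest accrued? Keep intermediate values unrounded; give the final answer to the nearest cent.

A$7,130.96

Interest: A$82,000.00 × ((1 + 0.0003)^278 − 1) = A$82,000.00 × 0.08696292… = A$7,130.9592…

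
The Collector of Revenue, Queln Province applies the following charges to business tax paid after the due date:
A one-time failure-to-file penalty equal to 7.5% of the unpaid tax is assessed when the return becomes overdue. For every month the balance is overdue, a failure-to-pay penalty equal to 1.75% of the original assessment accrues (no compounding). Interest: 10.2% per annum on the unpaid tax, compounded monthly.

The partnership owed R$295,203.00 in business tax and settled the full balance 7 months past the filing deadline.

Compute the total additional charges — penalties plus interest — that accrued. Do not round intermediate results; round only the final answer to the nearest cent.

R$76,321.47

Failure-to-file penalty: 7.5% × R$295,203.00 = R$22,140.23…
Failure-to-pay penalty = 1.75% × R$295,203.00 × 7 mo = R$36,162.37…
Interest (10.2%/yr ÷ 12 = 0.85%/month): R$295,203.00 × ((1 + 0.0085)^7 − 1) = R$18,018.8747…
Penalties + interest = R$58,302.5925 + R$18,018.8747… = R$76,321.47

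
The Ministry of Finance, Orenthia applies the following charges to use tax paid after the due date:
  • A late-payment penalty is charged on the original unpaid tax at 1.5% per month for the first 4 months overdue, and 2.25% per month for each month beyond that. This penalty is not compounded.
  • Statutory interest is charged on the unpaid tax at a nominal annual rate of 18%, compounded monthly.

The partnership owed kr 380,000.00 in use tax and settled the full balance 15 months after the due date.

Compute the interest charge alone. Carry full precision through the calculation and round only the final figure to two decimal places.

kr 95,088.19

Interest (18%/yr ÷ 12 = 1.5%/month): kr 380,000.00 × ((1 + 0.015)^15 − 1) = kr 95,088.1853…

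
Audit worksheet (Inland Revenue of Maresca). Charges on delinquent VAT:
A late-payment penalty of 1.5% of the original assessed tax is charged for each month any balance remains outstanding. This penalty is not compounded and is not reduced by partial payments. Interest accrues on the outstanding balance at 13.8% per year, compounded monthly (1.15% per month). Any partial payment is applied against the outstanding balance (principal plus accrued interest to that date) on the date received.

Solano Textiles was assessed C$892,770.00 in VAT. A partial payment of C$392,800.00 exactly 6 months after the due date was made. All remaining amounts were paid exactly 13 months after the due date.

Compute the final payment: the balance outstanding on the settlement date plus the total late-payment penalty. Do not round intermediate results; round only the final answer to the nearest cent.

Balance at month 6: C$892,770.0000 × (1 + 0.0115)^6 = C$956,169.5536…
After C$392,800.00 payment: C$956,169.5536… − C$392,800.00 = C$563,369.5536…
Balance at month 13: C$563,369.5536… × (1 + 0.0115)^7 = C$610,315.7565…
Penalty: 13 × 1.5% × C$892,770.00 = C$174,090.15
Final settlement = outstanding balance + penalty = C$610,315.7565… + C$174,090.15 = C$784,405.91

C$784,405.91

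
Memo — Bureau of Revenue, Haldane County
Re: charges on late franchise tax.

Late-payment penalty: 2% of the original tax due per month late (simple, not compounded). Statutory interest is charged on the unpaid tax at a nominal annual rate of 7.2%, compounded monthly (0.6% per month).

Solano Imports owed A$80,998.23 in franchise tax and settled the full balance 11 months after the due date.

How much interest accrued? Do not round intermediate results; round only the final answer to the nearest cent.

A$5,509.18

Interest: A$80,998.23 × ((1 + 0.006)^11 − 1) = A$80,998.23 × 0.0680161… = A$5,509.1814…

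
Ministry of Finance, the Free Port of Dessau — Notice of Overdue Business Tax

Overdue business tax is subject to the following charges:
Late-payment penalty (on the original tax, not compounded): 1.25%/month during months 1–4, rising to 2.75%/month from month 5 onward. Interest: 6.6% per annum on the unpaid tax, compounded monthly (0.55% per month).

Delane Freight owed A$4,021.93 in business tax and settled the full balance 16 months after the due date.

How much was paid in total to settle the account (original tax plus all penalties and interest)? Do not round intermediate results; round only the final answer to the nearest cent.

A$5,919.17

Penalty, months 1–4: 4 × 1.25% × A$4,021.93 = A$201.10…
Penalty, months 5–16: 12 × 2.75% × A$4,021.93 = A$1,327.24…
Interest: A$4,021.93 × ((1 + 0.0055)^16 − 1) = A$4,021.93 × 0.0917249… = A$368.9110…
Total = A$4,021.93 + A$1,528.3334 + A$368.9110… = A$5,919.17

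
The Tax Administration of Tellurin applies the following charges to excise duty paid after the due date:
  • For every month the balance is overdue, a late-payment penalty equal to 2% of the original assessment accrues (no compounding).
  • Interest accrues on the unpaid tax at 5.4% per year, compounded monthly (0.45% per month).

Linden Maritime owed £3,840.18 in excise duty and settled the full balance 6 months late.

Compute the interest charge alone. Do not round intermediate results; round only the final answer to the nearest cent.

£104.86

Interest: £3,840.18 × ((1 + 0.0045)^6 − 1) = £3,840.18 × 0.0273056… = £104.8583…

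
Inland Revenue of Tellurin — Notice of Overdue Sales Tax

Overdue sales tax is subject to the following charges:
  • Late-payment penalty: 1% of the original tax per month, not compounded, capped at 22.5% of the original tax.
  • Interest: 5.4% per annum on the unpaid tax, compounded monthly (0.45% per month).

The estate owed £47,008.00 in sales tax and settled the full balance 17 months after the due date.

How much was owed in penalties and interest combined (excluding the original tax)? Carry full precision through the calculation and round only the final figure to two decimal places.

£11,719.89

Penalty: 17 × 1% × £47,008.00 = £7,991.36 (below the 22.5% cap of £10,576.80)
Interest: £47,008.00 × ((1 + 0.0045)^17 − 1) = £47,008.00 × 0.0793170… = £3,728.5313…
Penalties + interest = £7,991.3600 + £3,728.5313… = £11,719.89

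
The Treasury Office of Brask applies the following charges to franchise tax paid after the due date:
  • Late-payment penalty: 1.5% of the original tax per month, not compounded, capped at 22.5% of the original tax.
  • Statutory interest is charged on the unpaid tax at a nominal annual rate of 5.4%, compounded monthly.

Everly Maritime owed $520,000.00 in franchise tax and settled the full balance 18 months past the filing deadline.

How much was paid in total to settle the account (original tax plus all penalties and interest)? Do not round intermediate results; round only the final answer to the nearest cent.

$680,770.42

Penalty (uncapped): 18 × 1.5% × $520,000.00 = $140,400.00; cap = 22.5% × $520,000.00 = $117,000.00 → penalty = $117,000.00
Interest (5.4%/yr ÷ 12 = 0.45%/month): $520,000.00 × ((1 + 0.0045)^18 − 1) = $43,770.4170…
Total = $520,000.00 + $117,000.0000 + $43,770.4170… = $680,770.42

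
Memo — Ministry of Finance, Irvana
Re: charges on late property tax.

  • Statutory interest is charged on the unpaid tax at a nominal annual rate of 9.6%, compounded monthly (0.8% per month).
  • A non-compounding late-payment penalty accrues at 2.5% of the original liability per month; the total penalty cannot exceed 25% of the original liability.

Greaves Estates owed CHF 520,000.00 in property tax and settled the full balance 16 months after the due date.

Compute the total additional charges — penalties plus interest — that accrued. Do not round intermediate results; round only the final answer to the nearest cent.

Penalty (uncapped): 16 × 2.5% × CHF 520,000.00 = CHF 208,000.00; cap = 25% × CHF 520,000.00 = CHF 130,000.00 → penalty = CHF 130,000.00
Interest: CHF 520,000.00 × ((1 + 0.008)^16 − 1) = CHF 520,000.00 × 0.1359743… = CHF 70,706.6464…
Penalties + interest = CHF 130,000.0000 + CHF 70,706.6464… = CHF 200,706.65

CHF 200,706.65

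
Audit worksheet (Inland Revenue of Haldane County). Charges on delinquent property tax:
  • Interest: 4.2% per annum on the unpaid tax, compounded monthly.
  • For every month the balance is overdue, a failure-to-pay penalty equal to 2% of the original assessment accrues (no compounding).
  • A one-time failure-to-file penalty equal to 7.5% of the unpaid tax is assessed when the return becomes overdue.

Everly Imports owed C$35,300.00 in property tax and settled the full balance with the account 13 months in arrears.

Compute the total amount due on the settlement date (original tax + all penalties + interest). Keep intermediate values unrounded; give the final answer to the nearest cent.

Failure-to-file penalty: 7.5% × C$35,300.00 = C$2,647.50
Failure-to-pay penalty = 2% × C$35,300.00 × 13 mo = C$9,178.00
Interest (4.2%/yr ÷ 12 = 0.35%/month): C$35,300.00 × ((1 + 0.0035)^13 − 1) = C$1,640.3158…
Total = C$35,300.00 + C$11,825.5000 + C$1,640.3158… = C$48,765.82

C$48,765.82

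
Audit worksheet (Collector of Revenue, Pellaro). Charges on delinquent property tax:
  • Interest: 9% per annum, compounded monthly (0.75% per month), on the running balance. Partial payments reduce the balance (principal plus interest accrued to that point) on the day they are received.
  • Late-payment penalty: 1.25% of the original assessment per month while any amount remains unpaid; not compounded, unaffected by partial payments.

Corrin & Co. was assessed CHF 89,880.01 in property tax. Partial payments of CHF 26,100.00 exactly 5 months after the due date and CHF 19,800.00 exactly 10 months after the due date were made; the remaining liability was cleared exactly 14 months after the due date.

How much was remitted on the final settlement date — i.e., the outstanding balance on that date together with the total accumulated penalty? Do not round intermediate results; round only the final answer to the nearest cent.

Balance at month 5: CHF 89,880.0100 × (1 + 0.0075)^5 = CHF 93,301.4485…
After CHF 26,100.00 payment: CHF 93,301.4485… − CHF 26,100.00 = CHF 67,201.4485…
Balance at month 10: CHF 67,201.4485… × (1 + 0.0075)^5 = CHF 69,759.5882…
After CHF 19,800.00 payment: CHF 69,759.5882… − CHF 19,800.00 = CHF 49,959.5882…
Balance at month 14: CHF 49,959.5882… × (1 + 0.0075)^4 = CHF 51,475.3217…
Penalty: 14 × 1.25% × CHF 89,880.01 = CHF 15,729.00…
Final settlement = outstanding balance + penalty = CHF 51,475.3217… + CHF 15,729.00… = CHF 67,204.32

CHF 67,204.32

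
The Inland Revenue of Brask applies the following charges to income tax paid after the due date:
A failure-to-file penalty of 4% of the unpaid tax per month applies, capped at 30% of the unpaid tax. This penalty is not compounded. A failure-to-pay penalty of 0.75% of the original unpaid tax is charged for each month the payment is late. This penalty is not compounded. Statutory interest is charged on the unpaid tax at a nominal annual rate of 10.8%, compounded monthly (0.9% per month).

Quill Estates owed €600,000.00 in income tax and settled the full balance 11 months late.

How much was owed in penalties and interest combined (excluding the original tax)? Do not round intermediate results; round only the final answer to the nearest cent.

€291,646.49

Failure-to-file: 11 × 4% × €600,000.00 = €264,000.00, capped at 30% × €600,000.00 = €180,000.00
Failure-to-pay penalty: 11 × 0.75% × €600,000.00 = €49,500.00
Interest: €600,000.00 × ((1 + 0.009)^11 − 1) = €600,000.00 × 0.1035775… = €62,146.4866…
Penalties + interest = €229,500.0000 + €62,146.4866… = €291,646.49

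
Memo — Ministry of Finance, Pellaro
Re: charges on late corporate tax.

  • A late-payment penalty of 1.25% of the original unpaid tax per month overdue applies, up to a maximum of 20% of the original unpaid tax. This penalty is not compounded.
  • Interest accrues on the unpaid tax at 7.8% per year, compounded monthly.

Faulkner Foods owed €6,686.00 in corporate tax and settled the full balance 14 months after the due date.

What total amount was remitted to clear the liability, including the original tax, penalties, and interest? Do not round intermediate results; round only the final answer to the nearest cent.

€8,490.86

Penalty: 14 × 1.25% × €6,686.00 = €1,170.05 (below the 20% cap of €1,337.20)
Interest (7.8%/yr ÷ 12 = 0.65%/month): €6,686.00 × ((1 + 0.0065)^14 − 1) = €634.8125…
Total = €6,686.00 + €1,170.0500 + €634.8125… = €8,490.86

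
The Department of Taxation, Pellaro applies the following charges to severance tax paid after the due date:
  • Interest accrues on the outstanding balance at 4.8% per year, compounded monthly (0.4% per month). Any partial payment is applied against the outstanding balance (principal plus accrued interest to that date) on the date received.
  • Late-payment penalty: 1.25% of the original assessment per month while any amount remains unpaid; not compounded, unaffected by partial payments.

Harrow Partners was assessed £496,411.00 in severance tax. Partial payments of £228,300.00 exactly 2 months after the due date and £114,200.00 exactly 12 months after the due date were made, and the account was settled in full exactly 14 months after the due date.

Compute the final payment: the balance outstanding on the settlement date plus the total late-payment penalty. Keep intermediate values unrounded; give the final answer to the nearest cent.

£257,198.25

Balance at month 2: £496,411.0000 × (1 + 0.004)^2 = £500,390.2306…
After £228,300.00 payment: £500,390.2306… − £228,300.00 = £272,090.2306…
Balance at month 12: £272,090.2306… × (1 + 0.004)^10 = £283,171.8491…
After £114,200.00 payment: £283,171.8491… − £114,200.00 = £168,971.8491…
Balance at month 14: £168,971.8491… × (1 + 0.004)^2 = £170,326.3275…
Penalty: 14 × 1.25% × £496,411.00 = £86,871.93…
Final settlement = outstanding balance + penalty = £170,326.3275… + £86,871.93… = £257,198.25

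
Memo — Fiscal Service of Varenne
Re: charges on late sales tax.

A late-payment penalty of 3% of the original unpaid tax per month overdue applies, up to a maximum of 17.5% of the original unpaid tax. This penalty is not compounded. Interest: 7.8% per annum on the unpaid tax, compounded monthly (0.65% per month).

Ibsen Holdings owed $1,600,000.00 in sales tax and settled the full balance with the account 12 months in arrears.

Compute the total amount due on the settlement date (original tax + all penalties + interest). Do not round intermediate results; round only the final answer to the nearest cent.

$2,009,359.70

Penalty (uncapped): 12 × 3% × $1,600,000.00 = $576,000.00; cap = 17.5% × $1,600,000.00 = $280,000.00 → penalty = $280,000.00
Interest: $1,600,000.00 × ((1 + 0.0065)^12 − 1) = $1,600,000.00 × 0.0808498… = $129,359.6966…
Total = $1,600,000.00 + $280,000.0000 + $129,359.6966… = $2,009,359.70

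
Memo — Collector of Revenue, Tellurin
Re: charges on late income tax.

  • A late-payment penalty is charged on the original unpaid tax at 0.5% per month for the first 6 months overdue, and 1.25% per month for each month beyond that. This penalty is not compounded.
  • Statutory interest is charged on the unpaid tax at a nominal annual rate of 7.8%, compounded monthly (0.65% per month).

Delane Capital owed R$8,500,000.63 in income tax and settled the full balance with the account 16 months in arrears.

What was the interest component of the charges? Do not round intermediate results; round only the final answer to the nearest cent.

R$928,430.33

Interest: R$8,500,000.63 × ((1 + 0.0065)^16 − 1) = R$8,500,000.63 × 0.1092271… = R$928,430.3347…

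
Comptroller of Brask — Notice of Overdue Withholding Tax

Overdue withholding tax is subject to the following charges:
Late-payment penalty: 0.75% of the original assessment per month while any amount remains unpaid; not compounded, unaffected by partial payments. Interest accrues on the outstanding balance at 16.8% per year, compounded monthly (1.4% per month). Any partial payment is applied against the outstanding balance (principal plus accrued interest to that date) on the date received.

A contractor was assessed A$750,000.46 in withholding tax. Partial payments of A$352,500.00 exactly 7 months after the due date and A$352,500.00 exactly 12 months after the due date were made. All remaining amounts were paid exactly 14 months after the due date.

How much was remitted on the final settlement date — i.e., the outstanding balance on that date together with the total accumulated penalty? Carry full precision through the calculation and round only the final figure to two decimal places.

A$238,937.07

Balance at month 7: A$750,000.4600 × (1 + 0.014)^7 = A$826,660.5539…
After A$352,500.00 payment: A$826,660.5539… − A$352,500.00 = A$474,160.5539…
Balance at month 12: A$474,160.5539… × (1 + 0.014)^5 = A$508,294.2497…
After A$352,500.00 payment: A$508,294.2497… − A$352,500.00 = A$155,794.2497…
Balance at month 14: A$155,794.2497… × (1 + 0.014)^2 = A$160,187.0244…
Penalty: 14 × 0.75% × A$750,000.46 = A$78,750.05…
Final settlement = outstanding balance + penalty = A$160,187.0244… + A$78,750.05… = A$238,937.07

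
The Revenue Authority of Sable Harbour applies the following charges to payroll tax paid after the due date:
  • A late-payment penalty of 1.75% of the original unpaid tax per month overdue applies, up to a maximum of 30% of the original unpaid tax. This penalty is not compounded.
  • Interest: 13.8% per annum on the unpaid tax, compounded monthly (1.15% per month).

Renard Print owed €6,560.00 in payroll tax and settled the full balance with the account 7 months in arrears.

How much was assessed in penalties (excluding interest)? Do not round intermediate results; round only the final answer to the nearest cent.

€803.60

Penalty: 7 × 1.75% × €6,560.00 = €803.60 (below the 30% cap of €1,968.00)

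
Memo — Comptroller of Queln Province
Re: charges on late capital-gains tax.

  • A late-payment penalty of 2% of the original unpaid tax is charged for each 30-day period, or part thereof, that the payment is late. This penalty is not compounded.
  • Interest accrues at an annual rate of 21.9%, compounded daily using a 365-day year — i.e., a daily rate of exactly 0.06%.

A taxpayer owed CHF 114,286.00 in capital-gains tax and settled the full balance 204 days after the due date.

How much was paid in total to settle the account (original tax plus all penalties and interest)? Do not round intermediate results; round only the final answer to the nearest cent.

Penalty periods: ⌈204/30⌉ = 7; penalty = 7 × 2% × CHF 114,286.00 = CHF 16,000.04
Interest: CHF 114,286.00 × ((1 + 0.0006)^204 − 1) = CHF 114,286.00 × 0.13016461… = CHF 14,875.9926…
Total = CHF 114,286.00 + CHF 16,000.0400 + CHF 14,875.9926… = CHF 145,162.03

CHF 145,162.03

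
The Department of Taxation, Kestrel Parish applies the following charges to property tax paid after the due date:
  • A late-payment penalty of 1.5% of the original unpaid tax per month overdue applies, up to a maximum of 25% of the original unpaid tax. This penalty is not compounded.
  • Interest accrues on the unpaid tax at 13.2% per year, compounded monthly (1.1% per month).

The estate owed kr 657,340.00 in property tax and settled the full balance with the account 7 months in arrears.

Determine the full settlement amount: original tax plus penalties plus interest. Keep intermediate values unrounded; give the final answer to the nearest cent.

kr 778,677.14

Penalty: 7 × 1.5% × kr 657,340.00 = kr 69,020.70 (below the 25% cap of kr 164,335.00)
Interest: kr 657,340.00 × ((1 + 0.011)^7 − 1) = kr 657,340.00 × 0.0795881… = kr 52,316.4422…
Total = kr 657,340.00 + kr 69,020.7000 + kr 52,316.4422… = kr 778,677.14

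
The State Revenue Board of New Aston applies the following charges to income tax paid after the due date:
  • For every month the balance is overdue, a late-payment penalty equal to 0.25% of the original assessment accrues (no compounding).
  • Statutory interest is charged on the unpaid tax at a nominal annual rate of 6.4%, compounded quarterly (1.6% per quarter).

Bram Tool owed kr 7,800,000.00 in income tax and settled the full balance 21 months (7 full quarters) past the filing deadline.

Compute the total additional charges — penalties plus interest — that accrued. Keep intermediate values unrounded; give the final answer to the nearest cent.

Late-payment penalty: 21 × 0.25% × kr 7,800,000.00 = kr 409,500.00
Interest: kr 7,800,000.00 × ((1 + 0.016)^7 − 1) = kr 7,800,000.00 × 0.1175217… = kr 916,669.0720…
Penalties + interest = kr 409,500.0000 + kr 916,669.0720… = kr 1,326,169.07

kr 1,326,169.07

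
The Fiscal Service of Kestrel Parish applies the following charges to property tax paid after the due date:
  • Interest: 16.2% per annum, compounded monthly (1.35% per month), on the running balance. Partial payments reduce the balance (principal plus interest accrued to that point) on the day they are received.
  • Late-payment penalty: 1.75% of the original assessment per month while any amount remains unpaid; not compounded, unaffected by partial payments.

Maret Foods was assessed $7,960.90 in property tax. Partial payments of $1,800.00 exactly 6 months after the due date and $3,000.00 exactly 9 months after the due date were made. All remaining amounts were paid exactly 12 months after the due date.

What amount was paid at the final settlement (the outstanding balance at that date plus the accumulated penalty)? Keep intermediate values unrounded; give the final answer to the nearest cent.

Balance at month 6: $7,960.9000 × (1 + 0.0135)^6 = $8,627.8917…
After $1,800.00 payment: $8,627.8917… − $1,800.00 = $6,827.8917…
Balance at month 9: $6,827.8917… × (1 + 0.0135)^3 = $7,108.1713…
After $3,000.00 payment: $7,108.1713… − $3,000.00 = $4,108.1713…
Balance at month 12: $4,108.1713… × (1 + 0.0135)^3 = $4,276.8085…
Penalty: 12 × 1.75% × $7,960.90 = $1,671.79…
Final settlement = outstanding balance + penalty = $4,276.8085… + $1,671.79… = $5,948.60

$5,948.60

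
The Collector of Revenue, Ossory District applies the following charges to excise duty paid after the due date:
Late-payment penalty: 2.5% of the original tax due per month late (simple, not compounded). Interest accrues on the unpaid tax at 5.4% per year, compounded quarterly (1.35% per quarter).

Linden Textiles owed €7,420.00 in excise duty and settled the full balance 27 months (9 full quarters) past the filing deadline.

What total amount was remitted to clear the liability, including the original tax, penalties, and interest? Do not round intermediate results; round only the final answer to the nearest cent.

€13,380.28

Late-payment penalty = 2.5% × €7,420.00 × 27 mo = €5,008.50
Interest: €7,420.00 × ((1 + 0.0135)^9 − 1) = €7,420.00 × 0.1282719… = €951.7776…
Total = €7,420.00 + €5,008.5000 + €951.7776… = €13,380.28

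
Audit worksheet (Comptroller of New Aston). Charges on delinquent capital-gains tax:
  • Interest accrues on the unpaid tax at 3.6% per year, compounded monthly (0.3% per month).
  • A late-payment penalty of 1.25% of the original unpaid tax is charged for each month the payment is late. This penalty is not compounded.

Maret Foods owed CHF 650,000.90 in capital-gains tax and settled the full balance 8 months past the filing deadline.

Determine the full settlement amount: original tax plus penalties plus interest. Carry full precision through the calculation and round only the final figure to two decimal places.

CHF 730,765.80

Late-payment penalty: 8 × 1.25% × CHF 650,000.90 = CHF 65,000.09
Interest: CHF 650,000.90 × ((1 + 0.003)^8 − 1) = CHF 650,000.90 × 0.0242535… = CHF 15,764.8083…
Total = CHF 650,000.90 + CHF 65,000.0900 + CHF 15,764.8083… = CHF 730,765.80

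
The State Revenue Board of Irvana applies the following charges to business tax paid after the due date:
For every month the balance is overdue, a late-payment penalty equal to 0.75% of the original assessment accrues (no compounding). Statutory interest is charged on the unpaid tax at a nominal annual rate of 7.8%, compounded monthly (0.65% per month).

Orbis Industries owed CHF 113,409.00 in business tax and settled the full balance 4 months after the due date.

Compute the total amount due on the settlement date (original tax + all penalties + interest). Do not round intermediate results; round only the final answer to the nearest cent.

CHF 119,788.78

Late-payment penalty = 0.75% × CHF 113,409.00 × 4 mo = CHF 3,402.27
Interest: CHF 113,409.00 × ((1 + 0.0065)^4 − 1) = CHF 113,409.00 × 0.0262546… = CHF 2,977.5080…
Total = CHF 113,409.00 + CHF 3,402.2700 + CHF 2,977.5080… = CHF 119,788.78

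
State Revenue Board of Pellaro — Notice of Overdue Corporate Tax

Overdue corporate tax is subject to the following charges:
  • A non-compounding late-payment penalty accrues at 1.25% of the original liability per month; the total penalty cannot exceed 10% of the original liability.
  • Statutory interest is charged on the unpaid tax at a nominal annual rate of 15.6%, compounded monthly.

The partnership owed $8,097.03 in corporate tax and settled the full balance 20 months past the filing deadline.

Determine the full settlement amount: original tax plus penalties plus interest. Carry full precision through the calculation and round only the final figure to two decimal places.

Penalty (uncapped): 20 × 1.25% × $8,097.03 = $2,024.26…; cap = 10% × $8,097.03 = $809.70… → penalty = $809.70…
Interest (15.6%/yr ÷ 12 = 1.3%/month): $8,097.03 × ((1 + 0.013)^20 − 1) = $2,386.6717…
Total = $8,097.03 + $809.7030 + $2,386.6717… = $11,293.40

$11,293.40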